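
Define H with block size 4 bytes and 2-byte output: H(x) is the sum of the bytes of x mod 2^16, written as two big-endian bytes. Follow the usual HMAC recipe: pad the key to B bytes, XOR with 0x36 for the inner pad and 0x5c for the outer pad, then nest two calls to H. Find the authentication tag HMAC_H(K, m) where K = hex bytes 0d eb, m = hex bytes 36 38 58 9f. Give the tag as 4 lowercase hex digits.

02ab

Key hex bytes 0d eb is 2 bytes ≤ B = 4; zero-pad to 4 bytes: K' = 0d eb 00 00.
K' ⊕ ipad = 3b dd 36 36.  K' ⊕ opad = 51 b7 5c 5c.
Inner input = (K'⊕ipad) ∥ m = 3b dd 36 36 ∥ 36 38 58 9f.
Inner hash: sum = 59+221+54+54+54+56+88+159 = 745 → 02 e9.
Outer input = (K'⊕opad) ∥ inner = 51 b7 5c 5c ∥ 02 e9.
Outer hash (tag): sum = 81+183+92+92+2+233 = 683 → 02 ab.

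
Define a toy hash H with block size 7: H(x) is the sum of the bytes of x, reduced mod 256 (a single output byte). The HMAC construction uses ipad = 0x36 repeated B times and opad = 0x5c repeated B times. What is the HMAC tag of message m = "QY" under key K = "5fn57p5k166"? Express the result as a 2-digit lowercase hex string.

a8

Key "5fn57p5k166" = 35 66 6e 35 37 70 35 6b 31 36 36 is 11 bytes > B = 7, so hash it first: H(key) = 22, then zero-pad to 7 bytes: K' = 22 00 00 00 00 00 00.
K' ⊕ ipad = 14 36 36 36 36 36 36.  K' ⊕ opad = 7e 5c 5c 5c 5c 5c 5c.
Inner input = (K'⊕ipad) ∥ m = 14 36 36 36 36 36 36 ∥ 51 59.
Inner hash: sum = 20+54+54+54+54+54+54+81+89 = 514; mod 256 = 2 → 02.
Outer input = (K'⊕opad) ∥ inner = 7e 5c 5c 5c 5c 5c 5c ∥ 02.
Outer hash (tag): sum = 126+92+92+92+92+92+92+2 = 680; mod 256 = 168 → a8.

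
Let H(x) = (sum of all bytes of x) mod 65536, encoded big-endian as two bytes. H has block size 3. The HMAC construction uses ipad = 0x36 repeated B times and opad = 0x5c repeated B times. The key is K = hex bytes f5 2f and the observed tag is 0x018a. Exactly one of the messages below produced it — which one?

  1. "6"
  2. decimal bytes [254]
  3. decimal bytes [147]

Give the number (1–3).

Key hex bytes f5 2f is 2 bytes ≤ B = 3; zero-pad to 3 bytes: K' = f5 2f 00.
K' ⊕ ipad = c3 19 36; K' ⊕ opad = a9 73 5c.
m1: inner = H(c3 19 36 36) = 01 48; tag = H(a9 73 5c 01 48) = 01c1
m2: inner = H(c3 19 36 fe) = 02 10; tag = H(a9 73 5c 02 10) = 018a ← matches
m3: inner = H(c3 19 36 93) = 01 a5; tag = H(a9 73 5c 01 a5) = 021e

2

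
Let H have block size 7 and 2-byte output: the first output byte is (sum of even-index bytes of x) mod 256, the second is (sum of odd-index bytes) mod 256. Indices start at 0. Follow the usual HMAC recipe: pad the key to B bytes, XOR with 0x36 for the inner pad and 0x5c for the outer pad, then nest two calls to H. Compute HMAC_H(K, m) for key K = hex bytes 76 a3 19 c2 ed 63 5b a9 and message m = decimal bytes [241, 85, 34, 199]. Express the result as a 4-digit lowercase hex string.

6584

Key hex bytes 76 a3 19 c2 ed 63 5b a9 is 8 bytes > B = 7, so hash it first: H(key) = d7 71, then zero-pad to 7 bytes: K' = d7 71 00 00 00 00 00.
K' ⊕ ipad = e1 47 36 36 36 36 36.  K' ⊕ opad = 8b 2d 5c 5c 5c 5c 5c.
Inner input = (K'⊕ipad) ∥ m = e1 47 36 36 36 36 36 ∥ f1 55 22 c7.
Inner hash: even-index sum = 671 mod 256 = 159; odd-index sum = 454 mod 256 = 198 → 9f c6.
Outer input = (K'⊕opad) ∥ inner = 8b 2d 5c 5c 5c 5c 5c ∥ 9f c6.
Outer hash (tag): even-index sum = 613 mod 256 = 101; odd-index sum = 388 mod 256 = 132 → 65 84.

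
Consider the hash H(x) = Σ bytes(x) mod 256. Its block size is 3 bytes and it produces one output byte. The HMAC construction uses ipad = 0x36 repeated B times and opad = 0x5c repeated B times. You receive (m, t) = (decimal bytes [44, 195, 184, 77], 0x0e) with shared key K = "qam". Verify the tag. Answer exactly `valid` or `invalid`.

invalid

Key "qam" = 71 61 6d is exactly B = 3 bytes: K' = 71 61 6d.
K' ⊕ ipad = 47 57 5b; K' ⊕ opad = 2d 3d 31.
Inner hash: sum = 71+87+91+44+195+184+77 = 749; mod 256 = 237 → ed.
Outer hash (recomputed tag): sum = 45+61+49+237 = 392; mod 256 = 136 → 88.
Recomputed tag = 88; claimed = 0e → mismatch.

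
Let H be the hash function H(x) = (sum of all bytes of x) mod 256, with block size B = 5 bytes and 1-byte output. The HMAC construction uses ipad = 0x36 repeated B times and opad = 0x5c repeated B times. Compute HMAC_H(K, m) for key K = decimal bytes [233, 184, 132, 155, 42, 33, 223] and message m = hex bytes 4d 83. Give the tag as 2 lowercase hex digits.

Key decimal bytes [233, 184, 132, 155, 42, 33, 223] = e9 b8 84 9b 2a 21 df is 7 bytes > B = 5, so hash it first: H(key) = ea, then zero-pad to 5 bytes: K' = ea 00 00 00 00.
K' ⊕ ipad = dc 36 36 36 36.  K' ⊕ opad = b6 5c 5c 5c 5c.
Inner input = (K'⊕ipad) ∥ m = dc 36 36 36 36 ∥ 4d 83.
Inner hash: sum = 220+54+54+54+54+77+131 = 644; mod 256 = 132 → 84.
Outer input = (K'⊕opad) ∥ inner = b6 5c 5c 5c 5c ∥ 84.
Outer hash (tag): sum = 182+92+92+92+92+132 = 682; mod 256 = 170 → aa.

aa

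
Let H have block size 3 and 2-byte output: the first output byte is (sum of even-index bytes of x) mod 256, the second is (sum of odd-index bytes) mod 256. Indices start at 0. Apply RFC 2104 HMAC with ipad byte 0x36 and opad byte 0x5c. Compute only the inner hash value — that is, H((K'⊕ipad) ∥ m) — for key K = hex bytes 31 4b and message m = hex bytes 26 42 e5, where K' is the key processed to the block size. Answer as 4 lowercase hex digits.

Key hex bytes 31 4b is 2 bytes ≤ B = 3; zero-pad to 3 bytes: K' = 31 4b 00.
K' ⊕ ipad = 07 7d 36.
Inner input = 07 7d 36 ∥ 26 42 e5.
Inner hash: even-index sum = 127 mod 256 = 127; odd-index sum = 392 mod 256 = 136 → 7f 88.

7f88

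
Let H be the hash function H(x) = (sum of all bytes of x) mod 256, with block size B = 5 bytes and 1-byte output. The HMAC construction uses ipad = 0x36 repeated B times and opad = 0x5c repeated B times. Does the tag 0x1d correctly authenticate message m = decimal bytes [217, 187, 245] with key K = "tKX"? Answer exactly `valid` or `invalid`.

valid

Key "tKX" = 74 4b 58 is 3 bytes ≤ B = 5; zero-pad to 5 bytes: K' = 74 4b 58 00 00.
K' ⊕ ipad = 42 7d 6e 36 36; K' ⊕ opad = 28 17 04 5c 5c.
Inner hash: sum = 66+125+110+54+54+217+187+245 = 1058; mod 256 = 34 → 22.
Outer hash (recomputed tag): sum = 40+23+4+92+92+34 = 285; mod 256 = 29 → 1d.
Recomputed tag = 1d; claimed = 1d → match.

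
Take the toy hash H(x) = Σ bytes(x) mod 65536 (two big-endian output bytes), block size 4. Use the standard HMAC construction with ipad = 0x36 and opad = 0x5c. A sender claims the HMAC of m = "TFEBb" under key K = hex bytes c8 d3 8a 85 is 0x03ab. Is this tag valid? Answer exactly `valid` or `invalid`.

Key hex bytes c8 d3 8a 85 is exactly B = 4 bytes: K' = c8 d3 8a 85.
K' ⊕ ipad = fe e5 bc b3; K' ⊕ opad = 94 8f d6 d9.
Inner hash: sum = 254+229+188+179+84+70+69+66+98 = 1237 → 04 d5.
Outer hash (recomputed tag): sum = 148+143+214+217+4+213 = 939 → 03 ab.
Recomputed tag = 03ab; claimed = 03ab → match.

valid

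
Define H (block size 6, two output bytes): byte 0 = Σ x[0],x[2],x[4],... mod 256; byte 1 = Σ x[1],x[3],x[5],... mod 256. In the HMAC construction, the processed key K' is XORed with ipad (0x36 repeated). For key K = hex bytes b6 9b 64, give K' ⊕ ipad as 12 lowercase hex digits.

Key hex bytes b6 9b 64 is 3 bytes ≤ B = 6; zero-pad to 6 bytes: K' = b6 9b 64 00 00 00.
XOR each byte with 0x36: b6⊕36=80, 9b⊕36=ad, 64⊕36=52, 00⊕36=36, 00⊕36=36, 00⊕36=36.

80ad52363636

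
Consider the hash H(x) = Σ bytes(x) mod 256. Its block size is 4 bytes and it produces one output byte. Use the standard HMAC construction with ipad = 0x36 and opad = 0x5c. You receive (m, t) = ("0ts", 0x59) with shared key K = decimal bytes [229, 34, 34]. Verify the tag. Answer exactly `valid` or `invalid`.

valid

Key decimal bytes [229, 34, 34] = e5 22 22 is 3 bytes ≤ B = 4; zero-pad to 4 bytes: K' = e5 22 22 00.
K' ⊕ ipad = d3 14 14 36; K' ⊕ opad = b9 7e 7e 5c.
Inner hash: sum = 211+20+20+54+48+116+115 = 584; mod 256 = 72 → 48.
Outer hash (recomputed tag): sum = 185+126+126+92+72 = 601; mod 256 = 89 → 59.
Recomputed tag = 59; claimed = 59 → match.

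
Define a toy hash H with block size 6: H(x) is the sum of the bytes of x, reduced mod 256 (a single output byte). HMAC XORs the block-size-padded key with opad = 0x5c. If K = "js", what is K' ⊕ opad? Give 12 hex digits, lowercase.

362f5c5c5c5c

Key "js" = 6a 73 is 2 bytes ≤ B = 6; zero-pad to 6 bytes: K' = 6a 73 00 00 00 00.
XOR each byte with 0x5c: 6a⊕5c=36, 73⊕5c=2f, 00⊕5c=5c, 00⊕5c=5c, 00⊕5c=5c, 00⊕5c=5c.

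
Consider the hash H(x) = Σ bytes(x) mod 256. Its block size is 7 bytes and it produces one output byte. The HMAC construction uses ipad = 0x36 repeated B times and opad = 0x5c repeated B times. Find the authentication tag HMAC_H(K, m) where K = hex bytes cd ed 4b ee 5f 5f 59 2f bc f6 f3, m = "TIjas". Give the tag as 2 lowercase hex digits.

b1

Key hex bytes cd ed 4b ee 5f 5f 59 2f bc f6 f3 is 11 bytes > B = 7, so hash it first: H(key) = de, then zero-pad to 7 bytes: K' = de 00 00 00 00 00 00.
K' ⊕ ipad = e8 36 36 36 36 36 36.  K' ⊕ opad = 82 5c 5c 5c 5c 5c 5c.
Inner input = (K'⊕ipad) ∥ m = e8 36 36 36 36 36 36 ∥ 54 49 6a 61 73.
Inner hash: sum = 232+54+54+54+54+54+54+84+73+106+97+115 = 1031; mod 256 = 7 → 07.
Outer input = (K'⊕opad) ∥ inner = 82 5c 5c 5c 5c 5c 5c ∥ 07.
Outer hash (tag): sum = 130+92+92+92+92+92+92+7 = 689; mod 256 = 177 → b1.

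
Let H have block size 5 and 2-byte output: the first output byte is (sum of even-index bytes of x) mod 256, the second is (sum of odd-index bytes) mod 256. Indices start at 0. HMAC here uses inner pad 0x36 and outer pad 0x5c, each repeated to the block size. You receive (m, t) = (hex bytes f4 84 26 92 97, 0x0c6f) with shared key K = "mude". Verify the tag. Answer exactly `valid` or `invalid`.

invalid

Key "mude" = 6d 75 64 65 is 4 bytes ≤ B = 5; zero-pad to 5 bytes: K' = 6d 75 64 65 00.
K' ⊕ ipad = 5b 43 52 53 36; K' ⊕ opad = 31 29 38 39 5c.
Inner hash: even-index sum = 505 mod 256 = 249; odd-index sum = 583 mod 256 = 71 → f9 47.
Outer hash (recomputed tag): even-index sum = 268 mod 256 = 12; odd-index sum = 347 mod 256 = 91 → 0c 5b.
Recomputed tag = 0c5b; claimed = 0c6f → mismatch.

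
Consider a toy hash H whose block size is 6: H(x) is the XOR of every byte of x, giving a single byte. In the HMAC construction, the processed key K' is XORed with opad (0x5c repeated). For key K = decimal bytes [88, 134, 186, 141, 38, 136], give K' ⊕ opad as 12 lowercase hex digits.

04dae6d17ad4

Key decimal bytes [88, 134, 186, 141, 38, 136] = 58 86 ba 8d 26 88 is exactly B = 6 bytes: K' = 58 86 ba 8d 26 88.
XOR each byte with 0x5c: 58⊕5c=04, 86⊕5c=da, ba⊕5c=e6, 8d⊕5c=d1, 26⊕5c=7a, 88⊕5c=d4.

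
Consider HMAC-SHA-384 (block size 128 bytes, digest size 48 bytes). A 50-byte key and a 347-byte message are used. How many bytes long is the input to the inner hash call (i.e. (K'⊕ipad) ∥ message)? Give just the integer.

475

Key is 50 ≤ 128 bytes, zero-padded: |K'| = 128.
Inner input = (K'⊕ipad) ∥ m → 128 + 347 = 475 bytes.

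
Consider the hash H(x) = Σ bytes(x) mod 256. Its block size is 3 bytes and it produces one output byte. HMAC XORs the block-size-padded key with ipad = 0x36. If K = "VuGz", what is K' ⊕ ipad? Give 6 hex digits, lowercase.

Key "VuGz" = 56 75 47 7a is 4 bytes > B = 3, so hash it first: H(key) = 8c, then zero-pad to 3 bytes: K' = 8c 00 00.
XOR each byte with 0x36: 8c⊕36=ba, 00⊕36=36, 00⊕36=36.

ba3636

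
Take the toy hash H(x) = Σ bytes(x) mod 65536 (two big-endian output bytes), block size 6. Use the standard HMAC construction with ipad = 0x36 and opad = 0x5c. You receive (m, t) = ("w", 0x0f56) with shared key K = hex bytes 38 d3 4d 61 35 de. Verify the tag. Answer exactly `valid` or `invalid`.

Key hex bytes 38 d3 4d 61 35 de is exactly B = 6 bytes: K' = 38 d3 4d 61 35 de.
K' ⊕ ipad = 0e e5 7b 57 03 e8; K' ⊕ opad = 64 8f 11 3d 69 82.
Inner hash: sum = 14+229+123+87+3+232+119 = 807 → 03 27.
Outer hash (recomputed tag): sum = 100+143+17+61+105+130+3+39 = 598 → 02 56.
Recomputed tag = 0256; claimed = 0f56 → mismatch.

invalid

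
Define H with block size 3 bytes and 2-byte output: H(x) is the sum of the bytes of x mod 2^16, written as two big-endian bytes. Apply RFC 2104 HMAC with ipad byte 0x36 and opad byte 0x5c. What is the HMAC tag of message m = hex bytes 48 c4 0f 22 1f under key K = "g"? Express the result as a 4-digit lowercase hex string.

Key "g" = 67 is 1 byte ≤ B = 3; zero-pad to 3 bytes: K' = 67 00 00.
K' ⊕ ipad = 51 36 36.  K' ⊕ opad = 3b 5c 5c.
Inner input = (K'⊕ipad) ∥ m = 51 36 36 ∥ 48 c4 0f 22 1f.
Inner hash: sum = 81+54+54+72+196+15+34+31 = 537 → 02 19.
Outer input = (K'⊕opad) ∥ inner = 3b 5c 5c ∥ 02 19.
Outer hash (tag): sum = 59+92+92+2+25 = 270 → 01 0e.

010e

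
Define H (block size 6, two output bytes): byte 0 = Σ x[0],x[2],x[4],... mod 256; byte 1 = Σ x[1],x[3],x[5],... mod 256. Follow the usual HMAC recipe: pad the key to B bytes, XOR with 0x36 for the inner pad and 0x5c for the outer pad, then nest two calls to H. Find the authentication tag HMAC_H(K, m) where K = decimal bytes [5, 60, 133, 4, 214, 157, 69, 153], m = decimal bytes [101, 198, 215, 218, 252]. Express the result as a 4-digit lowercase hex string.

Key decimal bytes [5, 60, 133, 4, 214, 157, 69, 153] = 05 3c 85 04 d6 9d 45 99 is 8 bytes > B = 6, so hash it first: H(key) = a5 76, then zero-pad to 6 bytes: K' = a5 76 00 00 00 00.
K' ⊕ ipad = 93 40 36 36 36 36.  K' ⊕ opad = f9 2a 5c 5c 5c 5c.
Inner input = (K'⊕ipad) ∥ m = 93 40 36 36 36 36 ∥ 65 c6 d7 da fc.
Inner hash: even-index sum = 823 mod 256 = 55; odd-index sum = 588 mod 256 = 76 → 37 4c.
Outer input = (K'⊕opad) ∥ inner = f9 2a 5c 5c 5c 5c ∥ 37 4c.
Outer hash (tag): even-index sum = 488 mod 256 = 232; odd-index sum = 302 mod 256 = 46 → e8 2e.

e82e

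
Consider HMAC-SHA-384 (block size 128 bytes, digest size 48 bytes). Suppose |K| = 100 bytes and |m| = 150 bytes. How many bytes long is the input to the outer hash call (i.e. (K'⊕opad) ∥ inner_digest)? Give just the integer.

Key is 100 ≤ 128 bytes, zero-padded: |K'| = 128.
Outer input = (K'⊕opad) ∥ H(inner) → 128 + 48 = 176 bytes.

176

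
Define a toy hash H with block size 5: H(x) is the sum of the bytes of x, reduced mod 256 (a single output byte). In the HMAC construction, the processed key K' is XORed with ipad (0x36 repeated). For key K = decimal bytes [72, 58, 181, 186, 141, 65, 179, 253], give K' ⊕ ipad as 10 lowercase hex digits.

5936363636

Key decimal bytes [72, 58, 181, 186, 141, 65, 179, 253] = 48 3a b5 ba 8d 41 b3 fd is 8 bytes > B = 5, so hash it first: H(key) = 6f, then zero-pad to 5 bytes: K' = 6f 00 00 00 00.
XOR each byte with 0x36: 6f⊕36=59, 00⊕36=36, 00⊕36=36, 00⊕36=36, 00⊕36=36.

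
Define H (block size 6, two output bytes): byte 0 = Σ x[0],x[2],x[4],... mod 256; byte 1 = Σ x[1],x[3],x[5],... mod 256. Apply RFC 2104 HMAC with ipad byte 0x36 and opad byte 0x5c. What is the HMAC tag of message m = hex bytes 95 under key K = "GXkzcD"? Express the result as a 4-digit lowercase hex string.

Key "GXkzcD" = 47 58 6b 7a 63 44 is exactly B = 6 bytes: K' = 47 58 6b 7a 63 44.
K' ⊕ ipad = 71 6e 5d 4c 55 72.  K' ⊕ opad = 1b 04 37 26 3f 18.
Inner input = (K'⊕ipad) ∥ m = 71 6e 5d 4c 55 72 ∥ 95.
Inner hash: even-index sum = 440 mod 256 = 184; odd-index sum = 300 mod 256 = 44 → b8 2c.
Outer input = (K'⊕opad) ∥ inner = 1b 04 37 26 3f 18 ∥ b8 2c.
Outer hash (tag): even-index sum = 329 mod 256 = 73; odd-index sum = 110 mod 256 = 110 → 49 6e.

496e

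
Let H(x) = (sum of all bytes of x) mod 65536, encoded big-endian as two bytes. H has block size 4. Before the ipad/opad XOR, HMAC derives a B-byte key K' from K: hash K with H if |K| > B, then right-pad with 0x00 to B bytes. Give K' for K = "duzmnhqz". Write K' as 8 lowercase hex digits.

|K| = 8 > B = 4, so first hash the key.
H(K): sum = 100+117+122+109+110+104+113+122 = 897 → 03 81.
Zero-pad H(K) = 03 81 to 4 bytes: K' = 03 81 00 00.

03810000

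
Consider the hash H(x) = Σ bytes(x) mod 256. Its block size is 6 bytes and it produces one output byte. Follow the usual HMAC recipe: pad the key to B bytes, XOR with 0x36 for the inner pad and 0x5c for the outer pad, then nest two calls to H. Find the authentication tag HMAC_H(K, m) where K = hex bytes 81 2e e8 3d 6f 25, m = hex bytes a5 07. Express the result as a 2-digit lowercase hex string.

Key hex bytes 81 2e e8 3d 6f 25 is exactly B = 6 bytes: K' = 81 2e e8 3d 6f 25.
K' ⊕ ipad = b7 18 de 0b 59 13.  K' ⊕ opad = dd 72 b4 61 33 79.
Inner input = (K'⊕ipad) ∥ m = b7 18 de 0b 59 13 ∥ a5 07.
Inner hash: sum = 183+24+222+11+89+19+165+7 = 720; mod 256 = 208 → d0.
Outer input = (K'⊕opad) ∥ inner = dd 72 b4 61 33 79 ∥ d0.
Outer hash (tag): sum = 221+114+180+97+51+121+208 = 992; mod 256 = 224 → e0.

e0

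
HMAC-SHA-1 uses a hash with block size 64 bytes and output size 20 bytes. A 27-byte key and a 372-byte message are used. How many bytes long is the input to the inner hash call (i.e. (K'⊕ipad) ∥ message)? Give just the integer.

436

Key is 27 ≤ 64 bytes, zero-padded: |K'| = 64.
Inner input = (K'⊕ipad) ∥ m → 64 + 372 = 436 bytes.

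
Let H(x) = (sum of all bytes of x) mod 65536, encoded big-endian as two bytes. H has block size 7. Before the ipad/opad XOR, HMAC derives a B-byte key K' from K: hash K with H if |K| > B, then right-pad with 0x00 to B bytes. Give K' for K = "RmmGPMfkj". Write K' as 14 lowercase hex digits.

034b0000000000

|K| = 9 > B = 7, so first hash the key.
H(K): sum = 82+109+109+71+80+77+102+107+106 = 843 → 03 4b.
Zero-pad H(K) = 03 4b to 7 bytes: K' = 03 4b 00 00 00 00 00.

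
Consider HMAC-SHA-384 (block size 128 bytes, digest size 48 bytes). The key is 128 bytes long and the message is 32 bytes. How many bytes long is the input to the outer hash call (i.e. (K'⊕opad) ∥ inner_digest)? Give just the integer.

Key is 128 ≤ 128 bytes, zero-padded: |K'| = 128.
Outer input = (K'⊕opad) ∥ H(inner) → 128 + 48 = 176 bytes.

176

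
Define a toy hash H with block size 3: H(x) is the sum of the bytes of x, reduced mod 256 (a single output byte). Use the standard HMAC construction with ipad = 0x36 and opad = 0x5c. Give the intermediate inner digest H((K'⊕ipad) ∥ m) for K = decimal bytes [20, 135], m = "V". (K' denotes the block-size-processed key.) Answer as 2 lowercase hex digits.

5f

Key decimal bytes [20, 135] = 14 87 is 2 bytes ≤ B = 3; zero-pad to 3 bytes: K' = 14 87 00.
K' ⊕ ipad = 22 b1 36.
Inner input = 22 b1 36 ∥ 56.
Inner hash: sum = 34+177+54+86 = 351; mod 256 = 95 → 5f.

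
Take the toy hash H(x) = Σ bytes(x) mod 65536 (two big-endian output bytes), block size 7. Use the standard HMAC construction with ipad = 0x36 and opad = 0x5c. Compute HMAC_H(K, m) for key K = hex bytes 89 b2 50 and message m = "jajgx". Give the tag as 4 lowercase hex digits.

Key hex bytes 89 b2 50 is 3 bytes ≤ B = 7; zero-pad to 7 bytes: K' = 89 b2 50 00 00 00 00.
K' ⊕ ipad = bf 84 66 36 36 36 36.  K' ⊕ opad = d5 ee 0c 5c 5c 5c 5c.
Inner input = (K'⊕ipad) ∥ m = bf 84 66 36 36 36 36 ∥ 6a 61 6a 67 78.
Inner hash: sum = 191+132+102+54+54+54+54+106+97+106+103+120 = 1173 → 04 95.
Outer input = (K'⊕opad) ∥ inner = d5 ee 0c 5c 5c 5c 5c ∥ 04 95.
Outer hash (tag): sum = 213+238+12+92+92+92+92+4+149 = 984 → 03 d8.

03d8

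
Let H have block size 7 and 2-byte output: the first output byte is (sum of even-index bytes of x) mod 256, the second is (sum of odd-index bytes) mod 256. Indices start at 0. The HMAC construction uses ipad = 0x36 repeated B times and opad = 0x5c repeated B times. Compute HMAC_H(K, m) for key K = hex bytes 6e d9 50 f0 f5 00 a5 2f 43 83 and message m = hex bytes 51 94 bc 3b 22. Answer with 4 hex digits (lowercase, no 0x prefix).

Key hex bytes 6e d9 50 f0 f5 00 a5 2f 43 83 is 10 bytes > B = 7, so hash it first: H(key) = 9b 7b, then zero-pad to 7 bytes: K' = 9b 7b 00 00 00 00 00.
K' ⊕ ipad = ad 4d 36 36 36 36 36.  K' ⊕ opad = c7 27 5c 5c 5c 5c 5c.
Inner input = (K'⊕ipad) ∥ m = ad 4d 36 36 36 36 36 ∥ 51 94 bc 3b 22.
Inner hash: even-index sum = 542 mod 256 = 30; odd-index sum = 488 mod 256 = 232 → 1e e8.
Outer input = (K'⊕opad) ∥ inner = c7 27 5c 5c 5c 5c 5c ∥ 1e e8.
Outer hash (tag): even-index sum = 707 mod 256 = 195; odd-index sum = 253 mod 256 = 253 → c3 fd.

c3fd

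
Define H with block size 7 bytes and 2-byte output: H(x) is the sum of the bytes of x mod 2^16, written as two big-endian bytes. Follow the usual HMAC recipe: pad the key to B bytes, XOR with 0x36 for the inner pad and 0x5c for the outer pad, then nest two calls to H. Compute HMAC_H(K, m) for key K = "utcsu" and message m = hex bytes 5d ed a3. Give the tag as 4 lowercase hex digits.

Key "utcsu" = 75 74 63 73 75 is 5 bytes ≤ B = 7; zero-pad to 7 bytes: K' = 75 74 63 73 75 00 00.
K' ⊕ ipad = 43 42 55 45 43 36 36.  K' ⊕ opad = 29 28 3f 2f 29 5c 5c.
Inner input = (K'⊕ipad) ∥ m = 43 42 55 45 43 36 36 ∥ 5d ed a3.
Inner hash: sum = 67+66+85+69+67+54+54+93+237+163 = 955 → 03 bb.
Outer input = (K'⊕opad) ∥ inner = 29 28 3f 2f 29 5c 5c ∥ 03 bb.
Outer hash (tag): sum = 41+40+63+47+41+92+92+3+187 = 606 → 02 5e.

025e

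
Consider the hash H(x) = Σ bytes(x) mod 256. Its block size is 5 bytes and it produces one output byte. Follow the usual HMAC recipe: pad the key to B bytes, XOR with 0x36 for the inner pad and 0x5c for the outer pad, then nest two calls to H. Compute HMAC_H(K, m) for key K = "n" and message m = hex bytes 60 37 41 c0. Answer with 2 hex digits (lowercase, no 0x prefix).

6a

Key "n" = 6e is 1 byte ≤ B = 5; zero-pad to 5 bytes: K' = 6e 00 00 00 00.
K' ⊕ ipad = 58 36 36 36 36.  K' ⊕ opad = 32 5c 5c 5c 5c.
Inner input = (K'⊕ipad) ∥ m = 58 36 36 36 36 ∥ 60 37 41 c0.
Inner hash: sum = 88+54+54+54+54+96+55+65+192 = 712; mod 256 = 200 → c8.
Outer input = (K'⊕opad) ∥ inner = 32 5c 5c 5c 5c ∥ c8.
Outer hash (tag): sum = 50+92+92+92+92+200 = 618; mod 256 = 106 → 6a.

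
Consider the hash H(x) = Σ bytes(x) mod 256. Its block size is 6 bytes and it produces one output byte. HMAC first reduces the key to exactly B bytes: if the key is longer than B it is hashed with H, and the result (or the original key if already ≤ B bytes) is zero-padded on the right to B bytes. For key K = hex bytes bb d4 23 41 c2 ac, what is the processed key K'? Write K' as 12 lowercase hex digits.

bbd42341c2ac

Key hex bytes bb d4 23 41 c2 ac is exactly B = 6 bytes: K' = bb d4 23 41 c2 ac.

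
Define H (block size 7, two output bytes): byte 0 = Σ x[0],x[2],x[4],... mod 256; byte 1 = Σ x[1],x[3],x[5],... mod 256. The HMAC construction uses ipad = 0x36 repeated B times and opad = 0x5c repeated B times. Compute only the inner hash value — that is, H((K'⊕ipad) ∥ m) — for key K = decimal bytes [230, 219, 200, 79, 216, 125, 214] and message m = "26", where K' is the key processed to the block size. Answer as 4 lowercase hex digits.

Key decimal bytes [230, 219, 200, 79, 216, 125, 214] = e6 db c8 4f d8 7d d6 is exactly B = 7 bytes: K' = e6 db c8 4f d8 7d d6.
K' ⊕ ipad = d0 ed fe 79 ee 4b e0.
Inner input = d0 ed fe 79 ee 4b e0 ∥ 32 36.
Inner hash: even-index sum = 978 mod 256 = 210; odd-index sum = 483 mod 256 = 227 → d2 e3.

d2e3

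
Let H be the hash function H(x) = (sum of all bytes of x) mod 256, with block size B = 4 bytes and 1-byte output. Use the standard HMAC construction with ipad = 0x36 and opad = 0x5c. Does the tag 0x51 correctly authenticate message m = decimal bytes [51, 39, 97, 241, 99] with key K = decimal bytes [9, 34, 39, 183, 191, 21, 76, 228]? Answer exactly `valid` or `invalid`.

valid

Key decimal bytes [9, 34, 39, 183, 191, 21, 76, 228] = 09 22 27 b7 bf 15 4c e4 is 8 bytes > B = 4, so hash it first: H(key) = 0d, then zero-pad to 4 bytes: K' = 0d 00 00 00.
K' ⊕ ipad = 3b 36 36 36; K' ⊕ opad = 51 5c 5c 5c.
Inner hash: sum = 59+54+54+54+51+39+97+241+99 = 748; mod 256 = 236 → ec.
Outer hash (recomputed tag): sum = 81+92+92+92+236 = 593; mod 256 = 81 → 51.
Recomputed tag = 51; claimed = 51 → match.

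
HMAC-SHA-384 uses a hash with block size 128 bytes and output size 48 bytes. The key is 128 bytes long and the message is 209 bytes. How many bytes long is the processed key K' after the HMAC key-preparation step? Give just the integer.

128

Key is 128 ≤ 128 bytes, zero-padded: |K'| = 128.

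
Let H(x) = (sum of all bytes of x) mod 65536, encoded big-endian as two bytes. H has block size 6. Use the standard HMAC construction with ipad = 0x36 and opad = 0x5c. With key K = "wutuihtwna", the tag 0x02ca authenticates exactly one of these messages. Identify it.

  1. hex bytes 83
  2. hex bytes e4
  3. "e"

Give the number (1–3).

3

Key "wutuihtwna" = 77 75 74 75 69 68 74 77 6e 61 is 10 bytes > B = 6, so hash it first: H(key) = 04 60, then zero-pad to 6 bytes: K' = 04 60 00 00 00 00.
K' ⊕ ipad = 32 56 36 36 36 36; K' ⊕ opad = 58 3c 5c 5c 5c 5c.
m1: inner = H(32 56 36 36 36 36 83) = 01 e3; tag = H(58 3c 5c 5c 5c 5c 01 e3) = 02e8
m2: inner = H(32 56 36 36 36 36 e4) = 02 44; tag = H(58 3c 5c 5c 5c 5c 02 44) = 024a
m3: inner = H(32 56 36 36 36 36 65) = 01 c5; tag = H(58 3c 5c 5c 5c 5c 01 c5) = 02ca ← matches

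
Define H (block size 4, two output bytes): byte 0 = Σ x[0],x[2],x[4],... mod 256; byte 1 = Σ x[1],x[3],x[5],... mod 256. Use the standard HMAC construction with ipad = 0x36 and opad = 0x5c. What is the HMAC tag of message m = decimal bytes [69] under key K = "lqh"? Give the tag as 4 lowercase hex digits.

6106

Key "lqh" = 6c 71 68 is 3 bytes ≤ B = 4; zero-pad to 4 bytes: K' = 6c 71 68 00.
K' ⊕ ipad = 5a 47 5e 36.  K' ⊕ opad = 30 2d 34 5c.
Inner input = (K'⊕ipad) ∥ m = 5a 47 5e 36 ∥ 45.
Inner hash: even-index sum = 253 mod 256 = 253; odd-index sum = 125 mod 256 = 125 → fd 7d.
Outer input = (K'⊕opad) ∥ inner = 30 2d 34 5c ∥ fd 7d.
Outer hash (tag): even-index sum = 353 mod 256 = 97; odd-index sum = 262 mod 256 = 6 → 61 06.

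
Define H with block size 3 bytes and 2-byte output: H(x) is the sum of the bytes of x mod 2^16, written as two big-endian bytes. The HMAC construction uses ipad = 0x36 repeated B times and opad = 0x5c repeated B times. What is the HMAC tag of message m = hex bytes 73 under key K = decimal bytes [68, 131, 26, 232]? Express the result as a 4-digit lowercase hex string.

022e

Key decimal bytes [68, 131, 26, 232] = 44 83 1a e8 is 4 bytes > B = 3, so hash it first: H(key) = 01 c9, then zero-pad to 3 bytes: K' = 01 c9 00.
K' ⊕ ipad = 37 ff 36.  K' ⊕ opad = 5d 95 5c.
Inner input = (K'⊕ipad) ∥ m = 37 ff 36 ∥ 73.
Inner hash: sum = 55+255+54+115 = 479 → 01 df.
Outer input = (K'⊕opad) ∥ inner = 5d 95 5c ∥ 01 df.
Outer hash (tag): sum = 93+149+92+1+223 = 558 → 02 2e.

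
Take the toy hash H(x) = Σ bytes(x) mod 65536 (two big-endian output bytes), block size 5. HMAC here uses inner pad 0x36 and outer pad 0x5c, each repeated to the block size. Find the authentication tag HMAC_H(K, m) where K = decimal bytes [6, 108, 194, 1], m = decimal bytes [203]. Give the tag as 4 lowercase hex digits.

Key decimal bytes [6, 108, 194, 1] = 06 6c c2 01 is 4 bytes ≤ B = 5; zero-pad to 5 bytes: K' = 06 6c c2 01 00.
K' ⊕ ipad = 30 5a f4 37 36.  K' ⊕ opad = 5a 30 9e 5d 5c.
Inner input = (K'⊕ipad) ∥ m = 30 5a f4 37 36 ∥ cb.
Inner hash: sum = 48+90+244+55+54+203 = 694 → 02 b6.
Outer input = (K'⊕opad) ∥ inner = 5a 30 9e 5d 5c ∥ 02 b6.
Outer hash (tag): sum = 90+48+158+93+92+2+182 = 665 → 02 99.

0299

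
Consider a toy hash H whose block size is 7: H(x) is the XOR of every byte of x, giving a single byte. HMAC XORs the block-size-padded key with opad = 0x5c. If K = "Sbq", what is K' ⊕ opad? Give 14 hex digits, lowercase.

0f3e2d5c5c5c5c

Key "Sbq" = 53 62 71 is 3 bytes ≤ B = 7; zero-pad to 7 bytes: K' = 53 62 71 00 00 00 00.
XOR each byte with 0x5c: 53⊕5c=0f, 62⊕5c=3e, 71⊕5c=2d, 00⊕5c=5c, 00⊕5c=5c, 00⊕5c=5c, 00⊕5c=5c.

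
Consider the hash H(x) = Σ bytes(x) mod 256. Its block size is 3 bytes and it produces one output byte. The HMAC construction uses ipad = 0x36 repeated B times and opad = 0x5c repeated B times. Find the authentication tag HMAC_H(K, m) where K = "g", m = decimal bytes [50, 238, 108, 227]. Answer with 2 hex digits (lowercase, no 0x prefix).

1f

Key "g" = 67 is 1 byte ≤ B = 3; zero-pad to 3 bytes: K' = 67 00 00.
K' ⊕ ipad = 51 36 36.  K' ⊕ opad = 3b 5c 5c.
Inner input = (K'⊕ipad) ∥ m = 51 36 36 ∥ 32 ee 6c e3.
Inner hash: sum = 81+54+54+50+238+108+227 = 812; mod 256 = 44 → 2c.
Outer input = (K'⊕opad) ∥ inner = 3b 5c 5c ∥ 2c.
Outer hash (tag): sum = 59+92+92+44 = 287; mod 256 = 31 → 1f.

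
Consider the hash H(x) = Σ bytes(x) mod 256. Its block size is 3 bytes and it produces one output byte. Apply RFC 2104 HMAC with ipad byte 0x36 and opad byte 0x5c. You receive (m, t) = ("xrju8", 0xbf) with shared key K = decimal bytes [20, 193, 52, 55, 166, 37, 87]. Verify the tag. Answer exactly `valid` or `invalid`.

invalid

Key decimal bytes [20, 193, 52, 55, 166, 37, 87] = 14 c1 34 37 a6 25 57 is 7 bytes > B = 3, so hash it first: H(key) = 62, then zero-pad to 3 bytes: K' = 62 00 00.
K' ⊕ ipad = 54 36 36; K' ⊕ opad = 3e 5c 5c.
Inner hash: sum = 84+54+54+120+114+106+117+56 = 705; mod 256 = 193 → c1.
Outer hash (recomputed tag): sum = 62+92+92+193 = 439; mod 256 = 183 → b7.
Recomputed tag = b7; claimed = bf → mismatch.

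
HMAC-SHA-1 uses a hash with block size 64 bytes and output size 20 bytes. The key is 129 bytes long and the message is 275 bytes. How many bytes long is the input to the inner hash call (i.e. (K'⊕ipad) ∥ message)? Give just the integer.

339

Key is 129 > 64 bytes, so it is hashed to 20 bytes then zero-padded to 64: |K'| = 64.
Inner input = (K'⊕ipad) ∥ m → 64 + 275 = 339 bytes.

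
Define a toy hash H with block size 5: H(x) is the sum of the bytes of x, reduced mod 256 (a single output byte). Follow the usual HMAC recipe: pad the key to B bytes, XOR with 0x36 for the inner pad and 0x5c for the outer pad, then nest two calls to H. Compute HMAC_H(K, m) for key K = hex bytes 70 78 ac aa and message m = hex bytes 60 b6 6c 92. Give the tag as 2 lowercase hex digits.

a6

Key hex bytes 70 78 ac aa is 4 bytes ≤ B = 5; zero-pad to 5 bytes: K' = 70 78 ac aa 00.
K' ⊕ ipad = 46 4e 9a 9c 36.  K' ⊕ opad = 2c 24 f0 f6 5c.
Inner input = (K'⊕ipad) ∥ m = 46 4e 9a 9c 36 ∥ 60 b6 6c 92.
Inner hash: sum = 70+78+154+156+54+96+182+108+146 = 1044; mod 256 = 20 → 14.
Outer input = (K'⊕opad) ∥ inner = 2c 24 f0 f6 5c ∥ 14.
Outer hash (tag): sum = 44+36+240+246+92+20 = 678; mod 256 = 166 → a6.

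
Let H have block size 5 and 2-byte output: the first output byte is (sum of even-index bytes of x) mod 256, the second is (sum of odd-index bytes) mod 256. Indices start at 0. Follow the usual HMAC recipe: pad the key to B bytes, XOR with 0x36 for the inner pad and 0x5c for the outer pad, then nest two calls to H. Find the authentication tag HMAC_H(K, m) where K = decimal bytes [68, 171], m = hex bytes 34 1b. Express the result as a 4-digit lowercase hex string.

d74c

Key decimal bytes [68, 171] = 44 ab is 2 bytes ≤ B = 5; zero-pad to 5 bytes: K' = 44 ab 00 00 00.
K' ⊕ ipad = 72 9d 36 36 36.  K' ⊕ opad = 18 f7 5c 5c 5c.
Inner input = (K'⊕ipad) ∥ m = 72 9d 36 36 36 ∥ 34 1b.
Inner hash: even-index sum = 249 mod 256 = 249; odd-index sum = 263 mod 256 = 7 → f9 07.
Outer input = (K'⊕opad) ∥ inner = 18 f7 5c 5c 5c ∥ f9 07.
Outer hash (tag): even-index sum = 215 mod 256 = 215; odd-index sum = 588 mod 256 = 76 → d7 4c.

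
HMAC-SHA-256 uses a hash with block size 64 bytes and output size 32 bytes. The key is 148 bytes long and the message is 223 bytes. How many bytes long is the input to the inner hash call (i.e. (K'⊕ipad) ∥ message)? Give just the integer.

Key is 148 > 64 bytes, so it is hashed to 32 bytes then zero-padded to 64: |K'| = 64.
Inner input = (K'⊕ipad) ∥ m → 64 + 223 = 287 bytes.

287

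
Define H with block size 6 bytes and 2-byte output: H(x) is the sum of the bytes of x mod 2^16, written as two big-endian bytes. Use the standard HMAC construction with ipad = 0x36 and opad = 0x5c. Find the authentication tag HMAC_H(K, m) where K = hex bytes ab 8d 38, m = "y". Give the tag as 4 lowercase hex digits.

Key hex bytes ab 8d 38 is 3 bytes ≤ B = 6; zero-pad to 6 bytes: K' = ab 8d 38 00 00 00.
K' ⊕ ipad = 9d bb 0e 36 36 36.  K' ⊕ opad = f7 d1 64 5c 5c 5c.
Inner input = (K'⊕ipad) ∥ m = 9d bb 0e 36 36 36 ∥ 79.
Inner hash: sum = 157+187+14+54+54+54+121 = 641 → 02 81.
Outer input = (K'⊕opad) ∥ inner = f7 d1 64 5c 5c 5c ∥ 02 81.
Outer hash (tag): sum = 247+209+100+92+92+92+2+129 = 963 → 03 c3.

03c3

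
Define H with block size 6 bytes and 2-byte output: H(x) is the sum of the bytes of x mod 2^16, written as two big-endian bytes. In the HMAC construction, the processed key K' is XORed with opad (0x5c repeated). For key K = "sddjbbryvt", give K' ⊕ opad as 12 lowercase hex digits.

Key "sddjbbryvt" = 73 64 64 6a 62 62 72 79 76 74 is 10 bytes > B = 6, so hash it first: H(key) = 04 3e, then zero-pad to 6 bytes: K' = 04 3e 00 00 00 00.
XOR each byte with 0x5c: 04⊕5c=58, 3e⊕5c=62, 00⊕5c=5c, 00⊕5c=5c, 00⊕5c=5c, 00⊕5c=5c.

58625c5c5c5c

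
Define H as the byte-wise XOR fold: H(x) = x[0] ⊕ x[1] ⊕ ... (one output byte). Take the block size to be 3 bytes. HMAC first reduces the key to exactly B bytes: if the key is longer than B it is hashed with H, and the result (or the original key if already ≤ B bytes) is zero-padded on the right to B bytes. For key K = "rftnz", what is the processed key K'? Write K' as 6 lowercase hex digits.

740000

|K| = 5 > B = 3, so first hash the key.
H(K): XOR 72⊕66⊕74⊕6e⊕7a = 74.
Zero-pad H(K) = 74 to 3 bytes: K' = 74 00 00.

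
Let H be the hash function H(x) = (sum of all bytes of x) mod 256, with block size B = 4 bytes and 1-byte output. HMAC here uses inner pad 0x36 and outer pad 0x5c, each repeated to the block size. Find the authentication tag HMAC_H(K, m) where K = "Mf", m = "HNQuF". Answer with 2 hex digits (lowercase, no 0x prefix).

Key "Mf" = 4d 66 is 2 bytes ≤ B = 4; zero-pad to 4 bytes: K' = 4d 66 00 00.
K' ⊕ ipad = 7b 50 36 36.  K' ⊕ opad = 11 3a 5c 5c.
Inner input = (K'⊕ipad) ∥ m = 7b 50 36 36 ∥ 48 4e 51 75 46.
Inner hash: sum = 123+80+54+54+72+78+81+117+70 = 729; mod 256 = 217 → d9.
Outer input = (K'⊕opad) ∥ inner = 11 3a 5c 5c ∥ d9.
Outer hash (tag): sum = 17+58+92+92+217 = 476; mod 256 = 220 → dc.

dc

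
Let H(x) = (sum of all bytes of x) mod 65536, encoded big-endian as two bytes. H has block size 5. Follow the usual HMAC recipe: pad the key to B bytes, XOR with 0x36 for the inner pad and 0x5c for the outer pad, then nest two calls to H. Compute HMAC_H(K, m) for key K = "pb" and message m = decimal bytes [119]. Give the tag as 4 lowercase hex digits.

Key "pb" = 70 62 is 2 bytes ≤ B = 5; zero-pad to 5 bytes: K' = 70 62 00 00 00.
K' ⊕ ipad = 46 54 36 36 36.  K' ⊕ opad = 2c 3e 5c 5c 5c.
Inner input = (K'⊕ipad) ∥ m = 46 54 36 36 36 ∥ 77.
Inner hash: sum = 70+84+54+54+54+119 = 435 → 01 b3.
Outer input = (K'⊕opad) ∥ inner = 2c 3e 5c 5c 5c ∥ 01 b3.
Outer hash (tag): sum = 44+62+92+92+92+1+179 = 562 → 02 32.

0232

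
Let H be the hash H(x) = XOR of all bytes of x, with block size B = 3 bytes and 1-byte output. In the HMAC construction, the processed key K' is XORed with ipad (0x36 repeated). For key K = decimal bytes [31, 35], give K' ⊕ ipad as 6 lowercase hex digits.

Key decimal bytes [31, 35] = 1f 23 is 2 bytes ≤ B = 3; zero-pad to 3 bytes: K' = 1f 23 00.
XOR each byte with 0x36: 1f⊕36=29, 23⊕36=15, 00⊕36=36.

291536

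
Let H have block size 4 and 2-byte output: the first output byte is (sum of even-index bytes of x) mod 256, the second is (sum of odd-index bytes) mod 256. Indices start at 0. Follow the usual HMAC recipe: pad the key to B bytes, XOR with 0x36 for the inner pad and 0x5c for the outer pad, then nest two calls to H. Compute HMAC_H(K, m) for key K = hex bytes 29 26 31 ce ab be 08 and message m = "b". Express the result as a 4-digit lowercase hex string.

8004

Key hex bytes 29 26 31 ce ab be 08 is 7 bytes > B = 4, so hash it first: H(key) = 0d b2, then zero-pad to 4 bytes: K' = 0d b2 00 00.
K' ⊕ ipad = 3b 84 36 36.  K' ⊕ opad = 51 ee 5c 5c.
Inner input = (K'⊕ipad) ∥ m = 3b 84 36 36 ∥ 62.
Inner hash: even-index sum = 211 mod 256 = 211; odd-index sum = 186 mod 256 = 186 → d3 ba.
Outer input = (K'⊕opad) ∥ inner = 51 ee 5c 5c ∥ d3 ba.
Outer hash (tag): even-index sum = 384 mod 256 = 128; odd-index sum = 516 mod 256 = 4 → 80 04.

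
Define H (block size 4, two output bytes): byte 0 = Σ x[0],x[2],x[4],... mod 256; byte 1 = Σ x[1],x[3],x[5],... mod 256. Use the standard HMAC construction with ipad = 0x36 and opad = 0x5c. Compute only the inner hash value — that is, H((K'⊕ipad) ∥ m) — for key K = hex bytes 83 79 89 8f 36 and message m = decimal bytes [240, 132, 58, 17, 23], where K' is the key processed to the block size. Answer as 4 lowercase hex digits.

Key hex bytes 83 79 89 8f 36 is 5 bytes > B = 4, so hash it first: H(key) = 42 08, then zero-pad to 4 bytes: K' = 42 08 00 00.
K' ⊕ ipad = 74 3e 36 36.
Inner input = 74 3e 36 36 ∥ f0 84 3a 11 17.
Inner hash: even-index sum = 491 mod 256 = 235; odd-index sum = 265 mod 256 = 9 → eb 09.

eb09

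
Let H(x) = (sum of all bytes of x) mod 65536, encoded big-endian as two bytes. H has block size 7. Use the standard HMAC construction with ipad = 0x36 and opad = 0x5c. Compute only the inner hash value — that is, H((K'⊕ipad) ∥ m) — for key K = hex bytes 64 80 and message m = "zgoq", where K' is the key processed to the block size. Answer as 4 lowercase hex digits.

03d7

Key hex bytes 64 80 is 2 bytes ≤ B = 7; zero-pad to 7 bytes: K' = 64 80 00 00 00 00 00.
K' ⊕ ipad = 52 b6 36 36 36 36 36.
Inner input = 52 b6 36 36 36 36 36 ∥ 7a 67 6f 71.
Inner hash: sum = 82+182+54+54+54+54+54+122+103+111+113 = 983 → 03 d7.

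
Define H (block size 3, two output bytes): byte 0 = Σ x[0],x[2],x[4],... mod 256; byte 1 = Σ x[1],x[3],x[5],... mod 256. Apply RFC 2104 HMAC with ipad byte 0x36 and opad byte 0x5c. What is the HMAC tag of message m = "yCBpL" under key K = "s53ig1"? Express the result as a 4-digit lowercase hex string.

adb7

Key "s53ig1" = 73 35 33 69 67 31 is 6 bytes > B = 3, so hash it first: H(key) = 0d cf, then zero-pad to 3 bytes: K' = 0d cf 00.
K' ⊕ ipad = 3b f9 36.  K' ⊕ opad = 51 93 5c.
Inner input = (K'⊕ipad) ∥ m = 3b f9 36 ∥ 79 43 42 70 4c.
Inner hash: even-index sum = 292 mod 256 = 36; odd-index sum = 512 mod 256 = 0 → 24 00.
Outer input = (K'⊕opad) ∥ inner = 51 93 5c ∥ 24 00.
Outer hash (tag): even-index sum = 173 mod 256 = 173; odd-index sum = 183 mod 256 = 183 → ad b7.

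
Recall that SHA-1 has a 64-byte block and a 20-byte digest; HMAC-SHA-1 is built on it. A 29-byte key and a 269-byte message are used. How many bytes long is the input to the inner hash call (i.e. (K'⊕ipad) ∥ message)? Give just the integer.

Key is 29 ≤ 64 bytes, zero-padded: |K'| = 64.
Inner input = (K'⊕ipad) ∥ m → 64 + 269 = 333 bytes.

333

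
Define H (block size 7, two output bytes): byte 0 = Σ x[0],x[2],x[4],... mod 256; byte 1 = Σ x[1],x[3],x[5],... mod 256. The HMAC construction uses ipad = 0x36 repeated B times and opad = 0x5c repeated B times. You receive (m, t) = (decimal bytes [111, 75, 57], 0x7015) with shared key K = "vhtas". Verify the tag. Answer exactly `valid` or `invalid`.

Key "vhtas" = 76 68 74 61 73 is 5 bytes ≤ B = 7; zero-pad to 7 bytes: K' = 76 68 74 61 73 00 00.
K' ⊕ ipad = 40 5e 42 57 45 36 36; K' ⊕ opad = 2a 34 28 3d 2f 5c 5c.
Inner hash: even-index sum = 328 mod 256 = 72; odd-index sum = 403 mod 256 = 147 → 48 93.
Outer hash (recomputed tag): even-index sum = 368 mod 256 = 112; odd-index sum = 277 mod 256 = 21 → 70 15.
Recomputed tag = 7015; claimed = 7015 → match.

valid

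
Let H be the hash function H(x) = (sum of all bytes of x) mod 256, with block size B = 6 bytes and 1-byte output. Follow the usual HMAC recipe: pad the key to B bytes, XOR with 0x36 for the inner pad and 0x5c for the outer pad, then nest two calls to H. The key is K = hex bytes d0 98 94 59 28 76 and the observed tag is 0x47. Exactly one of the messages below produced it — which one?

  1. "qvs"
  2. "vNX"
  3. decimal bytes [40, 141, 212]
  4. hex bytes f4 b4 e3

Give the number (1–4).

Key hex bytes d0 98 94 59 28 76 is exactly B = 6 bytes: K' = d0 98 94 59 28 76.
K' ⊕ ipad = e6 ae a2 6f 1e 40; K' ⊕ opad = 8c c4 c8 05 74 2a.
m1: inner = H(e6 ae a2 6f 1e 40 71 76 73) = 5d; tag = H(8c c4 c8 05 74 2a 5d) = 18
m2: inner = H(e6 ae a2 6f 1e 40 76 4e 58) = 1f; tag = H(8c c4 c8 05 74 2a 1f) = da
m3: inner = H(e6 ae a2 6f 1e 40 28 8d d4) = 8c; tag = H(8c c4 c8 05 74 2a 8c) = 47 ← matches
m4: inner = H(e6 ae a2 6f 1e 40 f4 b4 e3) = 8e; tag = H(8c c4 c8 05 74 2a 8e) = 49

3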